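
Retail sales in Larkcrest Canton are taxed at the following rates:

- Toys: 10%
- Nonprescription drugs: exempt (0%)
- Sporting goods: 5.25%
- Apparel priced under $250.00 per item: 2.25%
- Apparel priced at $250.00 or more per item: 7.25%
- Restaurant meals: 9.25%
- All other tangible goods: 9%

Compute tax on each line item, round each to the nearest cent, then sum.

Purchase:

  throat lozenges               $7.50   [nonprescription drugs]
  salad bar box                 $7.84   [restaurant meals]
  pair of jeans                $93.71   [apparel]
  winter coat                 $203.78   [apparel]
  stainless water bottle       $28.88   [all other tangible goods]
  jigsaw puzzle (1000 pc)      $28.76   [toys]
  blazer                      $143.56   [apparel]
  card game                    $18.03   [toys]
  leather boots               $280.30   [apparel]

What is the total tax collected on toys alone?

Jigsaw puzzle (1000 pc) $28.76: toys → 10% → $2.88
Card game $18.03: toys → 10% → $1.80
Tax on toys = $2.88 + $1.80 = $4.68

$4.68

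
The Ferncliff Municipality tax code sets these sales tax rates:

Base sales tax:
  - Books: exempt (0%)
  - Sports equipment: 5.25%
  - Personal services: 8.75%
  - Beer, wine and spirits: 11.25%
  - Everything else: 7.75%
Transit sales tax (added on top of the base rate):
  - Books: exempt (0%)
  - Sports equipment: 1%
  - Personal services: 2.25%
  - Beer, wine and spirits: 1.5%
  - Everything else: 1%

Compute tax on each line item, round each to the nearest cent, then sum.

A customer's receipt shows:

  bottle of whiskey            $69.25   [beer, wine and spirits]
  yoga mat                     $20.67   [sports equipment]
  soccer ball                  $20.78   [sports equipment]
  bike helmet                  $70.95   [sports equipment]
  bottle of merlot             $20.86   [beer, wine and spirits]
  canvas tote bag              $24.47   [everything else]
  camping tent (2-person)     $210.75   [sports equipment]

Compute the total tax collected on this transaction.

Bottle of whiskey $69.25: beer, wine and spirits → 11.25% + 1.5% transit = 12.75% → $8.83
Yoga mat $20.67: sports equipment → 5.25% + 1% transit = 6.25% → $1.29
Soccer ball $20.78: sports equipment → 5.25% + 1% transit = 6.25% → $1.30
Bike helmet $70.95: sports equipment → 5.25% + 1% transit = 6.25% → $4.43
Bottle of merlot $20.86: beer, wine and spirits → 11.25% + 1.5% transit = 12.75% → $2.66
Canvas tote bag $24.47: everything else → 7.75% + 1% transit = 8.75% → $2.14
Camping tent (2-person) $210.75: sports equipment → 5.25% + 1% transit = 6.25% → $13.17
Total tax = $8.83 + $1.29 + $1.30 + $4.43 + $2.66 + $2.14 + $13.17 = $33.82

$33.82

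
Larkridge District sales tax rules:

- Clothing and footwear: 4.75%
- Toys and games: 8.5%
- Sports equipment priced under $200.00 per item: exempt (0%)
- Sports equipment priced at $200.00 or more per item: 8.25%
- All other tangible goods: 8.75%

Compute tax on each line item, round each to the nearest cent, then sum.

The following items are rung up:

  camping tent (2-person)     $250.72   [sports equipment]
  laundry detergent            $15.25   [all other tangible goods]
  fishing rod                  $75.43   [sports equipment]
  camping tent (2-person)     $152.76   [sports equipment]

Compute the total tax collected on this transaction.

Camping tent (2-person) $250.72: sports equipment, $200.00 or more → 8.25% → $20.68
Laundry detergent $15.25: all other tangible goods → 8.75% → $1.33
Fishing rod $75.43: sports equipment, under $200.00 → 0% → $0.00
Camping tent (2-person) $152.76: sports equipment, under $200.00 → 0% → $0.00
Total tax = $20.68 + $1.33 = $22.01

$22.01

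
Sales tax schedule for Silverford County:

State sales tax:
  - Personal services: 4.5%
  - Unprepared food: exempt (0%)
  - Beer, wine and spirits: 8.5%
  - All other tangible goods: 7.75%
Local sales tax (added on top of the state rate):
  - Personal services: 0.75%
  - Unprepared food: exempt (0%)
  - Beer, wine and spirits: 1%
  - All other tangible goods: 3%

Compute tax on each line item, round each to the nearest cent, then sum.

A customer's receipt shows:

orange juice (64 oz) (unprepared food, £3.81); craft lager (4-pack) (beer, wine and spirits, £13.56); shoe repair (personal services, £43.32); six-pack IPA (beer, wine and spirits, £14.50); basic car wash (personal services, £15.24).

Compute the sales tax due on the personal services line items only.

£3.07

Shoe repair £43.32: personal services → 4.5% + 0.75% local = 5.25% → £2.27
Basic car wash £15.24: personal services → 4.5% + 0.75% local = 5.25% → £0.80
Tax on personal services = £2.27 + £0.80 = £3.07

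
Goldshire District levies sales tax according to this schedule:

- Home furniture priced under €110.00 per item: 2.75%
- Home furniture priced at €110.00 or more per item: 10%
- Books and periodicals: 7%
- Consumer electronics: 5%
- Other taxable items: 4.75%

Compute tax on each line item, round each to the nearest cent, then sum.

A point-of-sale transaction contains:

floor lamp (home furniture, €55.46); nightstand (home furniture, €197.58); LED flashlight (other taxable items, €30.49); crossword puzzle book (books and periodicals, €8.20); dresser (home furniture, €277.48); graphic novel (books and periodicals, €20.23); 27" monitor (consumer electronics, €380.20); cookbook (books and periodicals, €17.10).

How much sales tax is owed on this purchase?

€72.69

Floor lamp €55.46: home furniture, under €110.00 → 2.75% → €1.53
Nightstand €197.58: home furniture, €110.00 or more → 10% → €19.76
LED flashlight €30.49: other taxable items → 4.75% → €1.45
Crossword puzzle book €8.20: books and periodicals → 7% → €0.57
Dresser €277.48: home furniture, €110.00 or more → 10% → €27.75
Graphic novel €20.23: books and periodicals → 7% → €1.42
27" monitor €380.20: consumer electronics → 5% → €19.01
Cookbook €17.10: books and periodicals → 7% → €1.20
Total tax = €1.53 + €19.76 + €1.45 + €0.57 + €27.75 + €1.42 + €19.01 + €1.20 = €72.69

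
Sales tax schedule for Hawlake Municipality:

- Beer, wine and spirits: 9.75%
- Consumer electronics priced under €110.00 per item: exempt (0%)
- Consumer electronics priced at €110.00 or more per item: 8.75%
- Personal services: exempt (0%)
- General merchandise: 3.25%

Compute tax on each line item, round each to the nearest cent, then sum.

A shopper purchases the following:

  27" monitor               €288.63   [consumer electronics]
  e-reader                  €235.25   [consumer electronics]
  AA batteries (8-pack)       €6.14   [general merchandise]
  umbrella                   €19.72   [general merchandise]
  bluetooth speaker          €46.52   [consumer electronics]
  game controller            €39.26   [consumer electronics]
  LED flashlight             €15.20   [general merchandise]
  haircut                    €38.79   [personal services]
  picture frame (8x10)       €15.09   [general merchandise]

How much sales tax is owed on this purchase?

€47.66

27" monitor €288.63: consumer electronics, €110.00 or more → 8.75% → €25.26
E-reader €235.25: consumer electronics, €110.00 or more → 8.75% → €20.58
AA batteries (8-pack) €6.14: general merchandise → 3.25% → €0.20
Umbrella €19.72: general merchandise → 3.25% → €0.64
Bluetooth speaker €46.52: consumer electronics, under €110.00 → 0% → €0.00
Game controller €39.26: consumer electronics, under €110.00 → 0% → €0.00
LED flashlight €15.20: general merchandise → 3.25% → €0.49
Haircut €38.79: personal services → 0% → €0.00
Picture frame (8x10) €15.09: general merchandise → 3.25% → €0.49
Total tax = €25.26 + €20.58 + €0.20 + €0.64 + €0.49 + €0.49 = €47.66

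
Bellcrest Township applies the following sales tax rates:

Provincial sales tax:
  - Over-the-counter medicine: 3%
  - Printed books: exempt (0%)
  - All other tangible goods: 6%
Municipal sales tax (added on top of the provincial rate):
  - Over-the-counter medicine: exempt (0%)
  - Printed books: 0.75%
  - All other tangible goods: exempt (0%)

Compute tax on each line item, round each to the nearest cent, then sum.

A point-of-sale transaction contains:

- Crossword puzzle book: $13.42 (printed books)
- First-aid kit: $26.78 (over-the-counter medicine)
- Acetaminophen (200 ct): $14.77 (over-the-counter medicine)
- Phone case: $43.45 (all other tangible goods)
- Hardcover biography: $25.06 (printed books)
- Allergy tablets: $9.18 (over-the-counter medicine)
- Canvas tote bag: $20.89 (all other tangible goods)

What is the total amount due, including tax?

Crossword puzzle book $13.42: printed books → 0% + 0.75% municipal = 0.75% → $0.10
First-aid kit $26.78: over-the-counter medicine → 3% + 0% municipal = 3% → $0.80
Acetaminophen (200 ct) $14.77: over-the-counter medicine → 3% + 0% municipal = 3% → $0.44
Phone case $43.45: all other tangible goods → 6% + 0% municipal = 6% → $2.61
Hardcover biography $25.06: printed books → 0% + 0.75% municipal = 0.75% → $0.19
Allergy tablets $9.18: over-the-counter medicine → 3% + 0% municipal = 3% → $0.28
Canvas tote bag $20.89: all other tangible goods → 6% + 0% municipal = 6% → $1.25
Subtotal = $153.55; tax = $5.67; total due = $159.22

$159.22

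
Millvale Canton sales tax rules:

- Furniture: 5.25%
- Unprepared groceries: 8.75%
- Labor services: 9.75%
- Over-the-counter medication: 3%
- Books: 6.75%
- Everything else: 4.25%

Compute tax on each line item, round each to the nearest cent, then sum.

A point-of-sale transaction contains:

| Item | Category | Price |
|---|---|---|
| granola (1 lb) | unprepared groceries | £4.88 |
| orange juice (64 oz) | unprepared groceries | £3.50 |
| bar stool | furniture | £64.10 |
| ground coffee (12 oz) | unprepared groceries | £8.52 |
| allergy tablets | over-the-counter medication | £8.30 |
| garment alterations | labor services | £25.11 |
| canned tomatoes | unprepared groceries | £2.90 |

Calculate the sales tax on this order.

Granola (1 lb) £4.88: unprepared groceries → 8.75% → £0.43
Orange juice (64 oz) £3.50: unprepared groceries → 8.75% → £0.31
Bar stool £64.10: furniture → 5.25% → £3.37
Ground coffee (12 oz) £8.52: unprepared groceries → 8.75% → £0.75
Allergy tablets £8.30: over-the-counter medication → 3% → £0.25
Garment alterations £25.11: labor services → 9.75% → £2.45
Canned tomatoes £2.90: unprepared groceries → 8.75% → £0.25
Total tax = £0.43 + £0.31 + £3.37 + £0.75 + £0.25 + £2.45 + £0.25 = £7.81

£7.81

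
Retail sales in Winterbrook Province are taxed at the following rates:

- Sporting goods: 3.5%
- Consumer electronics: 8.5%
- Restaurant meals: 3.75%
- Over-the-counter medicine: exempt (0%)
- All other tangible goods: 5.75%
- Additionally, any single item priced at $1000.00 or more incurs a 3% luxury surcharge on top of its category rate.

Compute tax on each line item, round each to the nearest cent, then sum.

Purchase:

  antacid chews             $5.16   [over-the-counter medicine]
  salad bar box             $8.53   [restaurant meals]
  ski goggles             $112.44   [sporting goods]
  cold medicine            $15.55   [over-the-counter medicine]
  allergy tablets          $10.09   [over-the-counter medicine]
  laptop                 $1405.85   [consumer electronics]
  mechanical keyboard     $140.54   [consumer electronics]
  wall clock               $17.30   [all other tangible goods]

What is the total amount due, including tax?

Antacid chews $5.16: over-the-counter medicine → 0% → $0.00
Salad bar box $8.53: restaurant meals → 3.75% → $0.32
Ski goggles $112.44: sporting goods → 3.5% → $3.94
Cold medicine $15.55: over-the-counter medicine → 0% → $0.00
Allergy tablets $10.09: over-the-counter medicine → 0% → $0.00
Laptop $1405.85: consumer electronics → 8.5% + 3% surcharge = 11.5% → $161.67
Mechanical keyboard $140.54: consumer electronics → 8.5% → $11.95
Wall clock $17.30: all other tangible goods → 5.75% → $0.99
Subtotal = $1715.46; tax = $178.87; total due = $1894.33

$1894.33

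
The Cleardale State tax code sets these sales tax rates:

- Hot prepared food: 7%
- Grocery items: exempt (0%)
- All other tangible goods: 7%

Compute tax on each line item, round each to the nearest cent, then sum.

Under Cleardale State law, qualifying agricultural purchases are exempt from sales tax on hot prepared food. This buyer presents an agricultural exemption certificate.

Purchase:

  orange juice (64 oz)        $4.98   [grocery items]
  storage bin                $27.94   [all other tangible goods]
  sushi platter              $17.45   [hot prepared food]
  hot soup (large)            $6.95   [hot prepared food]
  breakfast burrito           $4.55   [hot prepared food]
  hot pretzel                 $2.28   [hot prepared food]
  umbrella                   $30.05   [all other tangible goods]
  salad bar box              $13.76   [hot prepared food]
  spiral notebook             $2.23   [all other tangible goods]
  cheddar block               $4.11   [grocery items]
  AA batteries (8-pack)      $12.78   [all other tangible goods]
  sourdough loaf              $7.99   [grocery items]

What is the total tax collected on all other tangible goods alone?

$5.11

Storage bin $27.94: all other tangible goods → 7% → $1.96
Umbrella $30.05: all other tangible goods → 7% → $2.10
Spiral notebook $2.23: all other tangible goods → 7% → $0.16
AA batteries (8-pack) $12.78: all other tangible goods → 7% → $0.89
Tax on all other tangible goods = $1.96 + $2.10 + $0.16 + $0.89 = $5.11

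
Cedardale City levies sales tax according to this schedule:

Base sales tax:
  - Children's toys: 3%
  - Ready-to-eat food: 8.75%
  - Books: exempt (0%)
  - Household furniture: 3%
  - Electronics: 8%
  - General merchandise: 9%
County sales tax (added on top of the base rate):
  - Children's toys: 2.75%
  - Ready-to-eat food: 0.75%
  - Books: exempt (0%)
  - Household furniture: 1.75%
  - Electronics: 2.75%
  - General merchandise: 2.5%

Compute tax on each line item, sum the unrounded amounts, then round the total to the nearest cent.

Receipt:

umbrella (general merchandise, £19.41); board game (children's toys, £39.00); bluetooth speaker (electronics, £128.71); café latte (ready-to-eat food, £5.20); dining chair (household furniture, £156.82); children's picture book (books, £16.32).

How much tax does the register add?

Umbrella £19.41: general merchandise → 9% + 2.5% county = 11.5% → £2.23215
Board game £39.00: children's toys → 3% + 2.75% county = 5.75% → £2.2425
Bluetooth speaker £128.71: electronics → 8% + 2.75% county = 10.75% → £13.836325
Café latte £5.20: ready-to-eat food → 8.75% + 0.75% county = 9.5% → £0.494
Dining chair £156.82: household furniture → 3% + 1.75% county = 4.75% → £7.44895
Children's picture book £16.32: books → 0% + 0% county = 0% → £0.00
Unrounded tax sum = £26.253925 → £26.25

£26.25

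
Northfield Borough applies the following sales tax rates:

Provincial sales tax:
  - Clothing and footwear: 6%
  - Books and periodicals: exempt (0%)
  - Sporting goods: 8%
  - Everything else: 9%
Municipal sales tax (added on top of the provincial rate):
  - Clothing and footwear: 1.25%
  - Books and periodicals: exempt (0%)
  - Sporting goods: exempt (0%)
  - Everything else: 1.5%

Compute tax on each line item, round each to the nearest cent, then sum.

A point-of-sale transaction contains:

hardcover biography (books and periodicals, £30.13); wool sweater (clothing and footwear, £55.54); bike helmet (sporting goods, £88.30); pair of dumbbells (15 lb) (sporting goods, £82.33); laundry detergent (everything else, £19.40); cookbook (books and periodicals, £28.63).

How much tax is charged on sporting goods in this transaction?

£13.65

Bike helmet £88.30: sporting goods → 8% + 0% municipal = 8% → £7.06
Pair of dumbbells (15 lb) £82.33: sporting goods → 8% + 0% municipal = 8% → £6.59
Tax on sporting goods = £7.06 + £6.59 = £13.65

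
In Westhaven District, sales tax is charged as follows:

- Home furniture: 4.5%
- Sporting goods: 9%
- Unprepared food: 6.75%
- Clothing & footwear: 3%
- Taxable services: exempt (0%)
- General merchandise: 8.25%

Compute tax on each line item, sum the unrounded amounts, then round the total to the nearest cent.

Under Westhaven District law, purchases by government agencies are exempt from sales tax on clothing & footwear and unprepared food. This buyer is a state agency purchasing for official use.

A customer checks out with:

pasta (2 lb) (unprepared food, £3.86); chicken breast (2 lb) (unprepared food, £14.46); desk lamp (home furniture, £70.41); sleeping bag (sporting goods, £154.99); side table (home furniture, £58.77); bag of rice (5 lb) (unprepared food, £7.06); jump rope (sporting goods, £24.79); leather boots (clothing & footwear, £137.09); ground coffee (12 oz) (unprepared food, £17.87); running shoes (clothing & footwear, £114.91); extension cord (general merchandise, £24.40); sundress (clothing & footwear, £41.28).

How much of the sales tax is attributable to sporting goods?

Sleeping bag £154.99: sporting goods → 9% → £13.9491
Jump rope £24.79: sporting goods → 9% → £2.2311
Tax on sporting goods: unrounded sum = £16.1802 → £16.18

£16.18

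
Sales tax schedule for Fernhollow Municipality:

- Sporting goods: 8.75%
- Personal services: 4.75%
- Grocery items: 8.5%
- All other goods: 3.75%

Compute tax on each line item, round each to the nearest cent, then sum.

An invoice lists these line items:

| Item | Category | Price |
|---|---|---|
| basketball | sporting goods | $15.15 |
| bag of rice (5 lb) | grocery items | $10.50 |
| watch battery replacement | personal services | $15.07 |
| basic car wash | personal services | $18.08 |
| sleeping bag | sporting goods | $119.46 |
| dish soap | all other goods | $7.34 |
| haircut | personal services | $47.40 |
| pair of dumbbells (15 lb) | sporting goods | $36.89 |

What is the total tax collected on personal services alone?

Watch battery replacement $15.07: personal services → 4.75% → $0.72
Basic car wash $18.08: personal services → 4.75% → $0.86
Haircut $47.40: personal services → 4.75% → $2.25
Tax on personal services = $0.72 + $0.86 + $2.25 = $3.83

$3.83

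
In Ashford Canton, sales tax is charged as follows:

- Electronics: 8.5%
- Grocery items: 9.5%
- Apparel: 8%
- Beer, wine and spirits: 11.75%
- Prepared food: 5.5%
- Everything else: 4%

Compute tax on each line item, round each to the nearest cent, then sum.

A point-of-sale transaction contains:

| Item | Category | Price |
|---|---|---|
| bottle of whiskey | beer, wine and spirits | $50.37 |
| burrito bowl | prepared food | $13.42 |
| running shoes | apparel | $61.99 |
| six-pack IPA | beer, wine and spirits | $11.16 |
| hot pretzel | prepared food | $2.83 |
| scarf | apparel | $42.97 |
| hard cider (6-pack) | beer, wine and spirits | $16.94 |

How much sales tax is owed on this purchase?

$18.52

Bottle of whiskey $50.37: beer, wine and spirits → 11.75% → $5.92
Burrito bowl $13.42: prepared food → 5.5% → $0.74
Running shoes $61.99: apparel → 8% → $4.96
Six-pack IPA $11.16: beer, wine and spirits → 11.75% → $1.31
Hot pretzel $2.83: prepared food → 5.5% → $0.16
Scarf $42.97: apparel → 8% → $3.44
Hard cider (6-pack) $16.94: beer, wine and spirits → 11.75% → $1.99
Total tax = $5.92 + $0.74 + $4.96 + $1.31 + $0.16 + $3.44 + $1.99 = $18.52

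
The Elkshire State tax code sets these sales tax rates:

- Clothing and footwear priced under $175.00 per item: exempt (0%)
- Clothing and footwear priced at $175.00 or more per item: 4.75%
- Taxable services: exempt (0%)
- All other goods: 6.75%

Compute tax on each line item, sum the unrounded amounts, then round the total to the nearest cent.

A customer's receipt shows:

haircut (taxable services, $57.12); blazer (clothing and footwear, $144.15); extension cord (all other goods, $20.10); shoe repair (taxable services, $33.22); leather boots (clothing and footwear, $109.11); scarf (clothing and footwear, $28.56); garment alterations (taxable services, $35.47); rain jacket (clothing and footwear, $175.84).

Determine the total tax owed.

$9.71

Haircut $57.12: taxable services → 0% → $0.00
Blazer $144.15: clothing and footwear, under $175.00 → 0% → $0.00
Extension cord $20.10: all other goods → 6.75% → $1.35675
Shoe repair $33.22: taxable services → 0% → $0.00
Leather boots $109.11: clothing and footwear, under $175.00 → 0% → $0.00
Scarf $28.56: clothing and footwear, under $175.00 → 0% → $0.00
Garment alterations $35.47: taxable services → 0% → $0.00
Rain jacket $175.84: clothing and footwear, $175.00 or more → 4.75% → $8.3524
Unrounded tax sum = $9.70915 → $9.71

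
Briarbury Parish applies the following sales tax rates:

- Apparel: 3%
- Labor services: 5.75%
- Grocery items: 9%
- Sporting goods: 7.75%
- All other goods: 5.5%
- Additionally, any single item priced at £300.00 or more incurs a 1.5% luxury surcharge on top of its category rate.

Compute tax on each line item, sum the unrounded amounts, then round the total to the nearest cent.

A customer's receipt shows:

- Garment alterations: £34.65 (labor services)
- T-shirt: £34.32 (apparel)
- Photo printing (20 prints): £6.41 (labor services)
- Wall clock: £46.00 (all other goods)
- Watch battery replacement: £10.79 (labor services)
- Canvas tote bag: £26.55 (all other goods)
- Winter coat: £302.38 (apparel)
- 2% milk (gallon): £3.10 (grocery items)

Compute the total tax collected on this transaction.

Garment alterations £34.65: labor services → 5.75% → £1.992375
T-shirt £34.32: apparel → 3% → £1.0296
Photo printing (20 prints) £6.41: labor services → 5.75% → £0.368575
Wall clock £46.00: all other goods → 5.5% → £2.53
Watch battery replacement £10.79: labor services → 5.75% → £0.620425
Canvas tote bag £26.55: all other goods → 5.5% → £1.46025
Winter coat £302.38: apparel → 3% + 1.5% surcharge = 4.5% → £13.6071
2% milk (gallon) £3.10: grocery items → 9% → £0.279
Unrounded tax sum = £21.887325 → £21.89

£21.89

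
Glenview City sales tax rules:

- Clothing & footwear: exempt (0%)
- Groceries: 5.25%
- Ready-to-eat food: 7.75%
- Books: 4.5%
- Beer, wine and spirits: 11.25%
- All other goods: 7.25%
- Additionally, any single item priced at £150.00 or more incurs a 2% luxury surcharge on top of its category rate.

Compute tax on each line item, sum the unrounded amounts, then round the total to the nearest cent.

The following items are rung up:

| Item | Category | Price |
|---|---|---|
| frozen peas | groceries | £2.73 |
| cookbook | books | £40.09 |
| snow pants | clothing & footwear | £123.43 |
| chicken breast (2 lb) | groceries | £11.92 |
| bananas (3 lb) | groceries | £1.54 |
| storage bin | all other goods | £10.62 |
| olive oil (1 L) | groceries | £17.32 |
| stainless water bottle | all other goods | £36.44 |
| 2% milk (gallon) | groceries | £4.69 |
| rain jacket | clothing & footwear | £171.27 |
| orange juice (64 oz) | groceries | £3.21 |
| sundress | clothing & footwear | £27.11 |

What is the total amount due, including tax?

Frozen peas £2.73: groceries → 5.25% → £0.143325
Cookbook £40.09: books → 4.5% → £1.80405
Snow pants £123.43: clothing & footwear → 0% → £0.00
Chicken breast (2 lb) £11.92: groceries → 5.25% → £0.6258
Bananas (3 lb) £1.54: groceries → 5.25% → £0.08085
Storage bin £10.62: all other goods → 7.25% → £0.76995
Olive oil (1 L) £17.32: groceries → 5.25% → £0.9093
Stainless water bottle £36.44: all other goods → 7.25% → £2.6419
2% milk (gallon) £4.69: groceries → 5.25% → £0.246225
Rain jacket £171.27: clothing & footwear → 0% + 2% surcharge = 2% → £3.4254
Orange juice (64 oz) £3.21: groceries → 5.25% → £0.168525
Sundress £27.11: clothing & footwear → 0% → £0.00
Subtotal = £450.37; unrounded tax = £10.815325 → £10.82; total due = £461.19

£461.19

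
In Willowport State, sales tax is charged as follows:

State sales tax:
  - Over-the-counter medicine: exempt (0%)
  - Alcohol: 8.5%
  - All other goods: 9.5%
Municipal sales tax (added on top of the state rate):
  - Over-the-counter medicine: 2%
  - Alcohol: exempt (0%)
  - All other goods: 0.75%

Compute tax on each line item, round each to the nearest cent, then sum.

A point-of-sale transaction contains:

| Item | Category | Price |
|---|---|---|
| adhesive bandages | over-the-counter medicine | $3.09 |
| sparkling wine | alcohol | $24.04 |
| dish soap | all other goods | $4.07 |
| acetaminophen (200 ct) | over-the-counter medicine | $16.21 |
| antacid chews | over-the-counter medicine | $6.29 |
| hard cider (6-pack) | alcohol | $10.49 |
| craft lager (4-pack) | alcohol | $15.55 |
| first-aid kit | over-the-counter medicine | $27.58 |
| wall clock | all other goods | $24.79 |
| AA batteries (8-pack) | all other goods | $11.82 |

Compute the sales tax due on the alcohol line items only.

Sparkling wine $24.04: alcohol → 8.5% + 0% municipal = 8.5% → $2.04
Hard cider (6-pack) $10.49: alcohol → 8.5% + 0% municipal = 8.5% → $0.89
Craft lager (4-pack) $15.55: alcohol → 8.5% + 0% municipal = 8.5% → $1.32
Tax on alcohol = $2.04 + $0.89 + $1.32 = $4.25

$4.25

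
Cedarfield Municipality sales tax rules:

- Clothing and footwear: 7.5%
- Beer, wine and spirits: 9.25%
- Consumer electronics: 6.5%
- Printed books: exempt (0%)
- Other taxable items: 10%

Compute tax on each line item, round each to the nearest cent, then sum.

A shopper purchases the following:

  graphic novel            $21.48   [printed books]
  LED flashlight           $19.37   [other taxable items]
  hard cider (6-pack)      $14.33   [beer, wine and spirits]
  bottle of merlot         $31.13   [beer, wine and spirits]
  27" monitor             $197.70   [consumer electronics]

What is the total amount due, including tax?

$303.01

Graphic novel $21.48: printed books → 0% → $0.00
LED flashlight $19.37: other taxable items → 10% → $1.94
Hard cider (6-pack) $14.33: beer, wine and spirits → 9.25% → $1.33
Bottle of merlot $31.13: beer, wine and spirits → 9.25% → $2.88
27" monitor $197.70: consumer electronics → 6.5% → $12.85
Subtotal = $284.01; tax = $19.00; total due = $303.01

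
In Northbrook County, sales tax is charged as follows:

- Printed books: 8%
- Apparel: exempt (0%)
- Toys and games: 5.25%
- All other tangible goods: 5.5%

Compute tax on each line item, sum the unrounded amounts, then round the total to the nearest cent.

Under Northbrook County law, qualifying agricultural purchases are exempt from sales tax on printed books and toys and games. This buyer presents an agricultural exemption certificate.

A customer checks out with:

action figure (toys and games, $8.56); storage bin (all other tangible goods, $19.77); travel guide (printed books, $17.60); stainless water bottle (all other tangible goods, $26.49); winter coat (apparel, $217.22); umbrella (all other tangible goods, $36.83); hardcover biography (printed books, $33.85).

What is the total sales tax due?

Action figure $8.56: toys and games, buyer-exempt → 0% → $0.00
Storage bin $19.77: all other tangible goods → 5.5% → $1.08735
Travel guide $17.60: printed books, buyer-exempt → 0% → $0.00
Stainless water bottle $26.49: all other tangible goods → 5.5% → $1.45695
Winter coat $217.22: apparel → 0% → $0.00
Umbrella $36.83: all other tangible goods → 5.5% → $2.02565
Hardcover biography $33.85: printed books, buyer-exempt → 0% → $0.00
Unrounded tax sum = $4.56995 → $4.57

$4.57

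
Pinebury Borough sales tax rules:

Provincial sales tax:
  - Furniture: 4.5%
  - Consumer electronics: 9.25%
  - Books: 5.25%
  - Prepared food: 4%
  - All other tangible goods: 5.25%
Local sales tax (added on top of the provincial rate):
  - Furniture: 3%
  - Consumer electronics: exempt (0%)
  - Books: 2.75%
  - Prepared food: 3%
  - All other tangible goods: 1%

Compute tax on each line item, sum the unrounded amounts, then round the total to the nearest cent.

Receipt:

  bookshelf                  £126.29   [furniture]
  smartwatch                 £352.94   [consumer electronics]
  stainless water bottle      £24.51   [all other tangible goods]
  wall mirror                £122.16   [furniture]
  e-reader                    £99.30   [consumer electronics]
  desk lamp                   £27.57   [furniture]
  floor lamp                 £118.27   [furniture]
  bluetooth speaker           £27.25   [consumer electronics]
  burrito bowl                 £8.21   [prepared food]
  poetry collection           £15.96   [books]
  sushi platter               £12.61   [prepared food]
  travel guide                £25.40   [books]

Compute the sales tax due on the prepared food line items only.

£1.46

Burrito bowl £8.21: prepared food → 4% + 3% local = 7% → £0.5747
Sushi platter £12.61: prepared food → 4% + 3% local = 7% → £0.8827
Tax on prepared food: unrounded sum = £1.4574 → £1.46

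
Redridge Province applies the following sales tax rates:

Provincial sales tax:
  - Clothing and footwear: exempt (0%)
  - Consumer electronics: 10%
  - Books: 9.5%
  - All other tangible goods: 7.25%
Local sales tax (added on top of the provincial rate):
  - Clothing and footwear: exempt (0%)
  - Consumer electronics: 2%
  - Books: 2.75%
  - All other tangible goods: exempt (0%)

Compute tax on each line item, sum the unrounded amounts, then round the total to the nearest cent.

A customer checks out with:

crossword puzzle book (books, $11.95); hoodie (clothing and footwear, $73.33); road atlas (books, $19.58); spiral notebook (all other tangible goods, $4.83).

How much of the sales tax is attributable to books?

$3.86

Crossword puzzle book $11.95: books → 9.5% + 2.75% local = 12.25% → $1.463875
Road atlas $19.58: books → 9.5% + 2.75% local = 12.25% → $2.39855
Tax on books: unrounded sum = $3.862425 → $3.86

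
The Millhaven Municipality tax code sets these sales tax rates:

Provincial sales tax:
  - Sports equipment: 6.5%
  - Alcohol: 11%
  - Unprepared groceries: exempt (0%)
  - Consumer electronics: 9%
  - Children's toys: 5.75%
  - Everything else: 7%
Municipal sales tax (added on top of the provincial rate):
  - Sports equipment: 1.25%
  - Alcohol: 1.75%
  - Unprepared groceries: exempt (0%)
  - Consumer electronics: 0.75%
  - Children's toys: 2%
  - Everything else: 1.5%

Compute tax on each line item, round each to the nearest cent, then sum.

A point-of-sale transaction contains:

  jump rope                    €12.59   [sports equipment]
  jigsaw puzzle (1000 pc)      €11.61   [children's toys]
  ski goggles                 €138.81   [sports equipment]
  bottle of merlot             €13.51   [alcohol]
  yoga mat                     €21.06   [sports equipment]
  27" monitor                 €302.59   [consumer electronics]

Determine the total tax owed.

Jump rope €12.59: sports equipment → 6.5% + 1.25% municipal = 7.75% → €0.98
Jigsaw puzzle (1000 pc) €11.61: children's toys → 5.75% + 2% municipal = 7.75% → €0.90
Ski goggles €138.81: sports equipment → 6.5% + 1.25% municipal = 7.75% → €10.76
Bottle of merlot €13.51: alcohol → 11% + 1.75% municipal = 12.75% → €1.72
Yoga mat €21.06: sports equipment → 6.5% + 1.25% municipal = 7.75% → €1.63
27" monitor €302.59: consumer electronics → 9% + 0.75% municipal = 9.75% → €29.50
Total tax = €0.98 + €0.90 + €10.76 + €1.72 + €1.63 + €29.50 = €45.49

€45.49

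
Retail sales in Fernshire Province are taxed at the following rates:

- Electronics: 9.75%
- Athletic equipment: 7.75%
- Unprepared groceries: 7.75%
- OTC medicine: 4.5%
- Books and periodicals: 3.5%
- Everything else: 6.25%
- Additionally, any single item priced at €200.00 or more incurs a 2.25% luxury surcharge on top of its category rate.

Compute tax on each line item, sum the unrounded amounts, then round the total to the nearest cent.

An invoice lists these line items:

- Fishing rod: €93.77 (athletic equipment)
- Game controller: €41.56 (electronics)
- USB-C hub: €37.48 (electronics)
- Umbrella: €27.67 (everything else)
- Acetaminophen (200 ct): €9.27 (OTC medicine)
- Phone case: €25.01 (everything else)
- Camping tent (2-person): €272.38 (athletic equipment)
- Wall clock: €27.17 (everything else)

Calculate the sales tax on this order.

€47.62

Fishing rod €93.77: athletic equipment → 7.75% → €7.267175
Game controller €41.56: electronics → 9.75% → €4.0521
USB-C hub €37.48: electronics → 9.75% → €3.6543
Umbrella €27.67: everything else → 6.25% → €1.729375
Acetaminophen (200 ct) €9.27: OTC medicine → 4.5% → €0.41715
Phone case €25.01: everything else → 6.25% → €1.563125
Camping tent (2-person) €272.38: athletic equipment → 7.75% + 2.25% surcharge = 10% → €27.238
Wall clock €27.17: everything else → 6.25% → €1.698125
Unrounded tax sum = €47.61935 → €47.62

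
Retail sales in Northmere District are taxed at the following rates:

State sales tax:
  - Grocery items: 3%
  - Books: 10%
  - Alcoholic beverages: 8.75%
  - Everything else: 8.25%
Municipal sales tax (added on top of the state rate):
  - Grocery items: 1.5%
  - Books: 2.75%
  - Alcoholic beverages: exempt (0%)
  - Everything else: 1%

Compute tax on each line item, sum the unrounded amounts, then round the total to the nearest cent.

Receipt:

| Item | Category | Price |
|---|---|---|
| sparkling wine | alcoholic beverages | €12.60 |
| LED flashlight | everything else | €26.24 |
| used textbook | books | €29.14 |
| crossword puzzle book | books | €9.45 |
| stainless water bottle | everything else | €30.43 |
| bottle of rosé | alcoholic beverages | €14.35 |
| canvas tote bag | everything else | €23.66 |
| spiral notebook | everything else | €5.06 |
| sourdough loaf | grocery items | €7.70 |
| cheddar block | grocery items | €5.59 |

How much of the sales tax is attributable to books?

€4.92

Used textbook €29.14: books → 10% + 2.75% municipal = 12.75% → €3.71535
Crossword puzzle book €9.45: books → 10% + 2.75% municipal = 12.75% → €1.204875
Tax on books: unrounded sum = €4.920225 → €4.92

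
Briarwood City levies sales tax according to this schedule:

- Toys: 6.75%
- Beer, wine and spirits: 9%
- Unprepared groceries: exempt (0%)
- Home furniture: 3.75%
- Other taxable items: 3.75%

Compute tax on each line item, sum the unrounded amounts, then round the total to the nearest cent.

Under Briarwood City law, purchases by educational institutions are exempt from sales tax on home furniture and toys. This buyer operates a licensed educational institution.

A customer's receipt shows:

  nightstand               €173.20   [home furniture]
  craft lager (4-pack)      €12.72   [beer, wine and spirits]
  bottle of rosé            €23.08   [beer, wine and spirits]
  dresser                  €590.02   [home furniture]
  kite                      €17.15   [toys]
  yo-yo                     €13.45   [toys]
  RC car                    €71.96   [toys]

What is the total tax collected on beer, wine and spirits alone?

Craft lager (4-pack) €12.72: beer, wine and spirits → 9% → €1.1448
Bottle of rosé €23.08: beer, wine and spirits → 9% → €2.0772
Tax on beer, wine and spirits: unrounded sum = €3.222 → €3.22

€3.22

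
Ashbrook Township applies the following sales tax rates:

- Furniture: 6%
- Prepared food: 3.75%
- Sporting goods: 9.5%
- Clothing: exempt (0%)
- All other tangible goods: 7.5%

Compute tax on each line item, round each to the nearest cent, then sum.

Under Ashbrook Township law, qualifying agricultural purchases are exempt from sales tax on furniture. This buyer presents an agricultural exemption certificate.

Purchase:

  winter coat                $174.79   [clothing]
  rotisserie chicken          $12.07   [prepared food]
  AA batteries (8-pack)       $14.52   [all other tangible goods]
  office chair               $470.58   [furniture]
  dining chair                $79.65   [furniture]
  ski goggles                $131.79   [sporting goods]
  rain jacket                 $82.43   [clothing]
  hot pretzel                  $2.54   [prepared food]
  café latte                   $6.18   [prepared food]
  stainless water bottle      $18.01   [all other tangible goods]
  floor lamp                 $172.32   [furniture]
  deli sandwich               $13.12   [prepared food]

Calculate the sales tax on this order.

Winter coat $174.79: clothing → 0% → $0.00
Rotisserie chicken $12.07: prepared food → 3.75% → $0.45
AA batteries (8-pack) $14.52: all other tangible goods → 7.5% → $1.09
Office chair $470.58: furniture, buyer-exempt → 0% → $0.00
Dining chair $79.65: furniture, buyer-exempt → 0% → $0.00
Ski goggles $131.79: sporting goods → 9.5% → $12.52
Rain jacket $82.43: clothing → 0% → $0.00
Hot pretzel $2.54: prepared food → 3.75% → $0.10
Café latte $6.18: prepared food → 3.75% → $0.23
Stainless water bottle $18.01: all other tangible goods → 7.5% → $1.35
Floor lamp $172.32: furniture, buyer-exempt → 0% → $0.00
Deli sandwich $13.12: prepared food → 3.75% → $0.49
Total tax = $0.45 + $1.09 + $12.52 + $0.10 + $0.23 + $1.35 + $0.49 = $16.23

$16.23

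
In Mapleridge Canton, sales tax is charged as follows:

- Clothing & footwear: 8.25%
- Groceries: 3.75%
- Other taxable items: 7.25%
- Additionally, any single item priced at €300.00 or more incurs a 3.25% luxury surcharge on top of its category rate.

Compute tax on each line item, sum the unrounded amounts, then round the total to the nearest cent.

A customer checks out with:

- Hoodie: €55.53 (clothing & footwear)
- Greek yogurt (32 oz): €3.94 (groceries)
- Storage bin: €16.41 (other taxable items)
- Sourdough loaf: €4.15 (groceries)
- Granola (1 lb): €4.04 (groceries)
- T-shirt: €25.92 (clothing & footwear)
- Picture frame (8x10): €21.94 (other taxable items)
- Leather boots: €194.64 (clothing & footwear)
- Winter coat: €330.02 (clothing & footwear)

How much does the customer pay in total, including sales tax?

Hoodie €55.53: clothing & footwear → 8.25% → €4.581225
Greek yogurt (32 oz) €3.94: groceries → 3.75% → €0.14775
Storage bin €16.41: other taxable items → 7.25% → €1.189725
Sourdough loaf €4.15: groceries → 3.75% → €0.155625
Granola (1 lb) €4.04: groceries → 3.75% → €0.1515
T-shirt €25.92: clothing & footwear → 8.25% → €2.1384
Picture frame (8x10) €21.94: other taxable items → 7.25% → €1.59065
Leather boots €194.64: clothing & footwear → 8.25% → €16.0578
Winter coat €330.02: clothing & footwear → 8.25% + 3.25% surcharge = 11.5% → €37.9523
Subtotal = €656.59; unrounded tax = €63.964975 → €63.96; total due = €720.55

€720.55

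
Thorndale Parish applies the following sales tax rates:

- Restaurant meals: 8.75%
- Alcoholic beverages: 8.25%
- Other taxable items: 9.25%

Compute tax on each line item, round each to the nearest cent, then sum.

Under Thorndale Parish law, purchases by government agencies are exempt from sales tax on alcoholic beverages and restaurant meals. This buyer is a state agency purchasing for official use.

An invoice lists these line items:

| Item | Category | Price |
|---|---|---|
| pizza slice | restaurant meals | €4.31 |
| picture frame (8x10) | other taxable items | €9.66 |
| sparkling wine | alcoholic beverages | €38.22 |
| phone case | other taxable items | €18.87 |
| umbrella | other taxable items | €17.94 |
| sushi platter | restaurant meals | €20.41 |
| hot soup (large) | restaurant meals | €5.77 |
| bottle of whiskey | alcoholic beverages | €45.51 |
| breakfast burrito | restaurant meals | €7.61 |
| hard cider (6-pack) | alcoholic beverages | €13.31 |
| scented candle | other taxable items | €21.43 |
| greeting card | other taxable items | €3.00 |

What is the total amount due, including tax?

Pizza slice €4.31: restaurant meals, buyer-exempt → 0% → €0.00
Picture frame (8x10) €9.66: other taxable items → 9.25% → €0.89
Sparkling wine €38.22: alcoholic beverages, buyer-exempt → 0% → €0.00
Phone case €18.87: other taxable items → 9.25% → €1.75
Umbrella €17.94: other taxable items → 9.25% → €1.66
Sushi platter €20.41: restaurant meals, buyer-exempt → 0% → €0.00
Hot soup (large) €5.77: restaurant meals, buyer-exempt → 0% → €0.00
Bottle of whiskey €45.51: alcoholic beverages, buyer-exempt → 0% → €0.00
Breakfast burrito €7.61: restaurant meals, buyer-exempt → 0% → €0.00
Hard cider (6-pack) €13.31: alcoholic beverages, buyer-exempt → 0% → €0.00
Scented candle €21.43: other taxable items → 9.25% → €1.98
Greeting card €3.00: other taxable items → 9.25% → €0.28
Subtotal = €206.04; tax = €6.56; total due = €212.60

€212.60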